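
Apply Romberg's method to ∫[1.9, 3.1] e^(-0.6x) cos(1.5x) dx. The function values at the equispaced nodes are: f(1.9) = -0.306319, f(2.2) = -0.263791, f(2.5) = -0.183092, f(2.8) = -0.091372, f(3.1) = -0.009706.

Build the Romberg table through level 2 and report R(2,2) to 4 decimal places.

-0.2103

R(0,0) (trapezoid, 1 panel, h=1.2000): -0.189615
R(1,0) (trapezoid, 2 panels, h=0.6000): -0.204663
R(2,0) (trapezoid, 4 panels, h=0.3000): -0.208880
R(1,1) = -0.204663 + (-0.204663 − (-0.189615))/3 = -0.209679
R(2,1) = -0.208880 + (-0.208880 − (-0.204663))/3 = -0.210286
R(2,2) = -0.210286 + (-0.210286 − (-0.209679))/15 = -0.210326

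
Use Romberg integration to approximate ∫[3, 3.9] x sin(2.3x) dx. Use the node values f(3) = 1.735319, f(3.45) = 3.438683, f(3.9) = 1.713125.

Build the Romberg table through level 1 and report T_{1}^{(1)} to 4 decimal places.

T_{0}^{(0)} (trapezoid, 1 panel, h=0.9000): 1.551800
T_{1}^{(0)} (trapezoid, 2 panels, h=0.4500): 2.323307
T_{1}^{(1)} = 2.323307 + (2.323307 − 1.551800)/3 = 2.580476

2.5805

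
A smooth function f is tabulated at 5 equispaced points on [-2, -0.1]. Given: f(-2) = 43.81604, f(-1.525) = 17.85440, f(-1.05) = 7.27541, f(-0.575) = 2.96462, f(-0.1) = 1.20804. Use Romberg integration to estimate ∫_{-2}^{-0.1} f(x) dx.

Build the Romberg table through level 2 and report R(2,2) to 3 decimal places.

R(0,0) (trapezoid, 1 panel, h=1.9000): 42.77288
R(1,0) (trapezoid, 2 panels, h=0.9500): 28.29808
R(2,0) (trapezoid, 4 panels, h=0.4750): 24.03807
R(1,1) = 28.29808 + (28.29808 − 42.77288)/3 = 23.47315
R(2,1) = 24.03807 + (24.03807 − 28.29808)/3 = 22.61807
R(2,2) = 22.61807 + (22.61807 − 23.47315)/15 = 22.56106

22.561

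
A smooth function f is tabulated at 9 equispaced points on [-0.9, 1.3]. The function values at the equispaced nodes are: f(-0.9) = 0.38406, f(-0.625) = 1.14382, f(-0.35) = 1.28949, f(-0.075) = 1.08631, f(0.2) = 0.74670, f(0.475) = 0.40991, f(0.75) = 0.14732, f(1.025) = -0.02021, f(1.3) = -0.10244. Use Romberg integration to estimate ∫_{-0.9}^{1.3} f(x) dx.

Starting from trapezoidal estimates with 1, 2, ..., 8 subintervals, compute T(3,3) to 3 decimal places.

1.387

T(0,0) (trapezoid, 1 panel, h=2.2000): 0.30978
T(1,0) (trapezoid, 2 panels, h=1.1000): 0.97626
T(2,0) (trapezoid, 4 panels, h=0.5500): 1.27838
T(3,0) (trapezoid, 8 panels, h=0.2750): 1.35964
T(1,1) = 0.97626 + (0.97626 − 0.30978)/3 = 1.19842
T(2,1) = 1.27838 + (1.27838 − 0.97626)/3 = 1.37909
T(3,1) = 1.35964 + (1.35964 − 1.27838)/3 = 1.38673
T(2,2) = 1.37909 + (1.37909 − 1.19842)/15 = 1.39113
T(3,2) = 1.38673 + (1.38673 − 1.37909)/15 = 1.38724
T(3,3) = 1.38724 + (1.38724 − 1.39113)/63 = 1.38718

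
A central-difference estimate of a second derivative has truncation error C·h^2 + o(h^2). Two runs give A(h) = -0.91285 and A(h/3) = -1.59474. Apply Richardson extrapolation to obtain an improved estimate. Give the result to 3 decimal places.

-1.680

The leading error scales as h^2; refining by a factor of 3 reduces it by 3^2 = 9.
Extrapolated value = (9·A(h/3) − A(h)) / (9 − 1)
= (9·(-1.59474) − (-0.91285)) / 8
= -13.43981 / 8 = -1.67998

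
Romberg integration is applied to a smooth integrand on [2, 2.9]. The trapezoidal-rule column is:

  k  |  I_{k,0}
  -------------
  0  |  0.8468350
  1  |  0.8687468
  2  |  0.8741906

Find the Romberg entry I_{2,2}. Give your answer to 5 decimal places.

0.87600

Richardson extrapolation on the trapezoidal column (denominator 4−1=3):
I_{1,1} = (4·0.8687468 − 0.8468350) / 3 = 0.8760507
I_{2,1} = 0.8741906 + (0.8741906 − 0.8687468)/3 = 0.8760052
I_{2,2} = (16·0.8760052 − 0.8760507) / 15 = 0.8760022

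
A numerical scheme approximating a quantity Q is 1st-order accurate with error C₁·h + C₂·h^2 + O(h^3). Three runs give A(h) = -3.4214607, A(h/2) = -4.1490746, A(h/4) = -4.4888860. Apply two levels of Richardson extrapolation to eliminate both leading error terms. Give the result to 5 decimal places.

-4.81270

First eliminate the h term (factor 2^1 = 2):
  B₁ = (2·(-4.1490746) − (-3.4214607))/1 = -4.8766885
  B₂ = (2·(-4.4888860) − (-4.1490746))/1 = -4.8286974
Then eliminate the h^2 term (factor 2^2 = 4):
  (4·(-4.8286974) − (-4.8766885))/3 = -4.8127004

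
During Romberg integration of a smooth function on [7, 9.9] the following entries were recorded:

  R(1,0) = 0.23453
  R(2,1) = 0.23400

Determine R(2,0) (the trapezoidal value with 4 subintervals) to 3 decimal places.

From R(2,1) = (4·R(2,0) − R(1,0))/3, solve for R(2,0):
4·R(2,0) = 3·0.23400 + 0.23453 = 0.93653
R(2,0) = 0.23413

0.234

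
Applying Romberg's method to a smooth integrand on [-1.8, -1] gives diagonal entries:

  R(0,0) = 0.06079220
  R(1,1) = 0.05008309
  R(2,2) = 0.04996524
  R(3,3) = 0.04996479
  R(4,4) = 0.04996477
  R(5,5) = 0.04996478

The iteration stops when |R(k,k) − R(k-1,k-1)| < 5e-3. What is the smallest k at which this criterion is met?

|R(1,1) − R(0,0)| = 0.01070911 ≥ 5e-3
|R(2,2) − R(1,1)| = 0.00011785 < 5e-3

k = 2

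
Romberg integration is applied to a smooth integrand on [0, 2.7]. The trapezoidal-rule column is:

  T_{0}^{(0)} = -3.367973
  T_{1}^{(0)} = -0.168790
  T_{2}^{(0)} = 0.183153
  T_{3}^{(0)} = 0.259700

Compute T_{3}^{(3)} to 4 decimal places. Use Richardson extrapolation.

0.2846

Richardson extrapolation on the trapezoidal column (denominator 4−1=3):
T_{1}^{(1)} = (4·(-0.168790) − (-3.367973)) / 3 = 0.897604
T_{2}^{(1)} = (4·0.183153 − (-0.168790)) / 3 = 0.300467
T_{3}^{(1)} = (4·0.259700 − 0.183153) / 3 = 0.285216
T_{2}^{(2)} = 0.300467 + (0.300467 − 0.897604)/15 = 0.260658
T_{3}^{(2)} = (16·0.285216 − 0.300467) / 15 = 0.284199
T_{3}^{(3)} = 0.284199 + (0.284199 − 0.260658)/63 = 0.284573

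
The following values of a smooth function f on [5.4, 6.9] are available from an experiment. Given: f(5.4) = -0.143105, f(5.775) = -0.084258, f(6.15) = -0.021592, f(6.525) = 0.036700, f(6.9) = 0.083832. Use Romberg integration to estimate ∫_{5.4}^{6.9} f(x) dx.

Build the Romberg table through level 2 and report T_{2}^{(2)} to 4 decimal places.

T_{0}^{(0)} (trapezoid, 1 panel, h=1.5000): -0.044455
T_{1}^{(0)} (trapezoid, 2 panels, h=0.7500): -0.038421
T_{2}^{(0)} (trapezoid, 4 panels, h=0.3750): -0.037045
T_{1}^{(1)} = -0.038421 + (-0.038421 − (-0.044455))/3 = -0.036410
T_{2}^{(1)} = -0.037045 + (-0.037045 − (-0.038421))/3 = -0.036586
T_{2}^{(2)} = -0.036586 + (-0.036586 − (-0.036410))/15 = -0.036598

-0.0366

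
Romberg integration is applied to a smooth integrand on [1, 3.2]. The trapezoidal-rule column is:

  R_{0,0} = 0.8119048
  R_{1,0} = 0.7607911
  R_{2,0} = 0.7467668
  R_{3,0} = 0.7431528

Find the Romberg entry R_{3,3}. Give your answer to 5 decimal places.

Richardson extrapolation on the trapezoidal column (denominator 4−1=3):
R_{1,1} = 0.7607911 + (0.7607911 − 0.8119048)/3 = 0.7437532
R_{2,1} = (4·0.7467668 − 0.7607911) / 3 = 0.7420920
R_{3,1} = 0.7431528 + (0.7431528 − 0.7467668)/3 = 0.7419481
R_{2,2} = 0.7420920 + (0.7420920 − 0.7437532)/15 = 0.7419813
R_{3,2} = 0.7419481 + (0.7419481 − 0.7420920)/15 = 0.7419385
R_{3,3} = 0.7419385 + (0.7419385 − 0.7419813)/63 = 0.7419378
(Column j=1 coincides with Simpson's rule on the same nodes.)

0.74194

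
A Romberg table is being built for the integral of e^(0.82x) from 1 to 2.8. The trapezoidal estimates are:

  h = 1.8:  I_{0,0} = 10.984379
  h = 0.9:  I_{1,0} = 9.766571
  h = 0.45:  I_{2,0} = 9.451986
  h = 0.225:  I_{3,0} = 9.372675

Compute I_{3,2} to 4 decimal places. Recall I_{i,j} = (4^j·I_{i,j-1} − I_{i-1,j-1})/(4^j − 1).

9.3462

Richardson extrapolation on the trapezoidal column (denominator 4−1=3):
I_{2,1} = 9.451986 + (9.451986 − 9.766571)/3 = 9.347124
I_{3,1} = 9.372675 + (9.372675 − 9.451986)/3 = 9.346238
I_{3,2} = (16·9.346238 − 9.347124) / 15 = 9.346179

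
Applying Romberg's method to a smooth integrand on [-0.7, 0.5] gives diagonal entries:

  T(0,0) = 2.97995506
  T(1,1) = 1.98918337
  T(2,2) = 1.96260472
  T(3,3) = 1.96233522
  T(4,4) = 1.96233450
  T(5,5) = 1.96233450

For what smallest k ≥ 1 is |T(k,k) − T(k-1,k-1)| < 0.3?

k = 2

|T(1,1) − T(0,0)| = 0.99077169 ≥ 0.3
|T(2,2) − T(1,1)| = 0.02657865 < 0.3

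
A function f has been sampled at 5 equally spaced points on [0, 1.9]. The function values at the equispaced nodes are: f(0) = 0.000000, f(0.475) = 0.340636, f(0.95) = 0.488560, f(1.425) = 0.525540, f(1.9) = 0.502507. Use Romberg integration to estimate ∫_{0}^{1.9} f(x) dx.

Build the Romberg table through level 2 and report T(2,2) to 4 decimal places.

0.7832

T(0,0) (trapezoid, 1 panel, h=1.9000): 0.477382
T(1,0) (trapezoid, 2 panels, h=0.9500): 0.702823
T(2,0) (trapezoid, 4 panels, h=0.4750): 0.762845
T(1,1) = 0.702823 + (0.702823 − 0.477382)/3 = 0.777970
T(2,1) = 0.762845 + (0.762845 − 0.702823)/3 = 0.782852
T(2,2) = 0.782852 + (0.782852 − 0.777970)/15 = 0.783177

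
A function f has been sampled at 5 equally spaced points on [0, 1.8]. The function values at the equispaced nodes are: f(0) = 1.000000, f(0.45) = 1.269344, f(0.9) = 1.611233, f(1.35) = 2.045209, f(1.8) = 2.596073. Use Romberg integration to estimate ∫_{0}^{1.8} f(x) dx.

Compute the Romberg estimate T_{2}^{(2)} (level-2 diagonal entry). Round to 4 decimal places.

T_{0}^{(0)} (trapezoid, 1 panel, h=1.8000): 3.236466
T_{1}^{(0)} (trapezoid, 2 panels, h=0.9000): 3.068343
T_{2}^{(0)} (trapezoid, 4 panels, h=0.4500): 3.025720
T_{1}^{(1)} = 3.068343 + (3.068343 − 3.236466)/3 = 3.012302
T_{2}^{(1)} = 3.025720 + (3.025720 − 3.068343)/3 = 3.011512
T_{2}^{(2)} = 3.011512 + (3.011512 − 3.012302)/15 = 3.011459

3.0115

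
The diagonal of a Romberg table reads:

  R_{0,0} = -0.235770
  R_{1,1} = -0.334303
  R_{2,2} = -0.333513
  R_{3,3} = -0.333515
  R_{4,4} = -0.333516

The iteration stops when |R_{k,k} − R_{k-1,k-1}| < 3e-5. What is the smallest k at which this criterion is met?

|R_{1,1} − R_{0,0}| = 0.098533 ≥ 3e-5
|R_{2,2} − R_{1,1}| = 0.000790 ≥ 3e-5
|R_{3,3} − R_{2,2}| = 0.000002 < 3e-5

k = 3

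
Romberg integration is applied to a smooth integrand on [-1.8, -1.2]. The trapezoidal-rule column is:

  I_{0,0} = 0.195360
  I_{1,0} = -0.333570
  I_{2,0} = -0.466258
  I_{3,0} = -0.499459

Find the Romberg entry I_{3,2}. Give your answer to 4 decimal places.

-0.5105

Richardson extrapolation on the trapezoidal column (denominator 4−1=3):
I_{2,1} = (4·(-0.466258) − (-0.333570)) / 3 = -0.510487
I_{3,1} = (4·(-0.499459) − (-0.466258)) / 3 = -0.510526
I_{3,2} = (16·(-0.510526) − (-0.510487)) / 15 = -0.510529
(Column j=1 coincides with Simpson's rule on the same nodes.)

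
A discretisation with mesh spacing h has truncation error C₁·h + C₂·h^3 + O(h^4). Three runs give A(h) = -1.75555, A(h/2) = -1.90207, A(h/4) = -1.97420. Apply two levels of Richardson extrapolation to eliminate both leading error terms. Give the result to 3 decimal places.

First eliminate the h term (factor 2^1 = 2):
  B₁ = (2·(-1.90207) − (-1.75555))/1 = -2.04859
  B₂ = (2·(-1.97420) − (-1.90207))/1 = -2.04633
Then eliminate the h^3 term (factor 2^3 = 8):
  (8·(-2.04633) − (-2.04859))/7 = -2.04601

-2.046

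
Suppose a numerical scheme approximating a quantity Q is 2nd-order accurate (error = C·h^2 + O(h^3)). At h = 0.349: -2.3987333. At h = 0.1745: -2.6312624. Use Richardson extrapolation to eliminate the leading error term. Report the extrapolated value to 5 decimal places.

-2.70877

The leading error scales as h^2; refining by a factor of 2 reduces it by 2^2 = 4.
Extrapolated value = (4·A(h/2) − A(h)) / (4 − 1)
= (4·(-2.6312624) − (-2.3987333)) / 3
= -8.1263163 / 3 = -2.7087721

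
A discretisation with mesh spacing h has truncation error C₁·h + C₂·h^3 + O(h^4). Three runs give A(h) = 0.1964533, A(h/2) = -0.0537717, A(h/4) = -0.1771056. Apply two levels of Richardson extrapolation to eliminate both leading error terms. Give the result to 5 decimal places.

-0.29993

First eliminate the h term (factor 2^1 = 2):
  B₁ = (2·(-0.0537717) − 0.1964533)/1 = -0.3039967
  B₂ = (2·(-0.1771056) − (-0.0537717))/1 = -0.3004395
Then eliminate the h^3 term (factor 2^3 = 8):
  (8·(-0.3004395) − (-0.3039967))/7 = -0.2999313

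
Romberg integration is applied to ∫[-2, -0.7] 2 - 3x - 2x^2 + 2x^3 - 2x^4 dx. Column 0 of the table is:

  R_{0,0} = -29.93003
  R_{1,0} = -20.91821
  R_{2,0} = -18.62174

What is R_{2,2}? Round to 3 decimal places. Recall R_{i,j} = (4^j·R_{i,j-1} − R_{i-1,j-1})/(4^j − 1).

-17.852

Richardson extrapolation on the trapezoidal column (denominator 4−1=3):
R_{1,1} = (4·(-20.91821) − (-29.93003)) / 3 = -17.91427
R_{2,1} = (4·(-18.62174) − (-20.91821)) / 3 = -17.85625
R_{2,2} = -17.85625 + (-17.85625 − (-17.91427))/15 = -17.85238
(Column j=1 coincides with Simpson's rule on the same nodes.)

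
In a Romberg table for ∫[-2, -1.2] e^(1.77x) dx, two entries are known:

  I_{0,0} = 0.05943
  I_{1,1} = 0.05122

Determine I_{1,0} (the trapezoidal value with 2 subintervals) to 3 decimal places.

From I_{1,1} = (4·I_{1,0} − I_{0,0})/3, solve for I_{1,0}:
4·I_{1,0} = 3·0.05122 + 0.05943 = 0.21309
I_{1,0} = 0.05327

0.053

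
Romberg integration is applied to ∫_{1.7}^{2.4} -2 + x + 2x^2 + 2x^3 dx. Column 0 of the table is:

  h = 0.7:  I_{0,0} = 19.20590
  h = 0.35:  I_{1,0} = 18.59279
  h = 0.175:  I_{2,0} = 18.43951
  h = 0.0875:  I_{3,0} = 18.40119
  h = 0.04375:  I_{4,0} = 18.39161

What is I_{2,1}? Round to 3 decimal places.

18.388

I_{2,1} = (4·18.43951 − 18.59279) / 3 = 18.38842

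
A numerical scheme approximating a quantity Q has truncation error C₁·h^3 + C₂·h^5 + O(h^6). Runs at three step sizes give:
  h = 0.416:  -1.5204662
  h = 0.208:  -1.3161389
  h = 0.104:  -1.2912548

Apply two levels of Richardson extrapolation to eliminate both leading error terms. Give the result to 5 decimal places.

-1.28772

First eliminate the h^3 term (factor 2^3 = 8):
  B₁ = (8·(-1.3161389) − (-1.5204662))/7 = -1.2869493
  B₂ = (8·(-1.2912548) − (-1.3161389))/7 = -1.2876999
Then eliminate the h^5 term (factor 2^5 = 32):
  (32·(-1.2876999) − (-1.2869493))/31 = -1.2877241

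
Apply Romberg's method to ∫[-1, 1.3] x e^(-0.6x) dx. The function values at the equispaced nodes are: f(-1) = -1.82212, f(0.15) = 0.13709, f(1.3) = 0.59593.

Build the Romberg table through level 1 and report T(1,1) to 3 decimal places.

T(0,0) (trapezoid, 1 panel, h=2.3000): -1.41012
T(1,0) (trapezoid, 2 panels, h=1.1500): -0.54741
T(1,1) = -0.54741 + (-0.54741 − (-1.41012))/3 = -0.25984

-0.260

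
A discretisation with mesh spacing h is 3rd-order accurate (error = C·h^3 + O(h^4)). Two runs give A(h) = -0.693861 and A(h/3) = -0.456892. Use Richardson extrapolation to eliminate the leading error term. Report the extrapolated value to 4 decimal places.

-0.4478

The leading error scales as h^3; refining by a factor of 3 reduces it by 3^3 = 27.
Extrapolated value = (27·A(h/3) − A(h)) / (27 − 1)
= (27·(-0.456892) − (-0.693861)) / 26
= -11.642223 / 26 = -0.447778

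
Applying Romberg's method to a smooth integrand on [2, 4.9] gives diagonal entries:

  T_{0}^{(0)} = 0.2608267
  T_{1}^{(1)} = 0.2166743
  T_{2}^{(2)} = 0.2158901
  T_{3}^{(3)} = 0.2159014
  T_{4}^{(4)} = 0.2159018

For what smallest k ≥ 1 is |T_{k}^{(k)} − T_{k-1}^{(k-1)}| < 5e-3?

k = 2

|T_{1}^{(1)} − T_{0}^{(0)}| = 0.0441524 ≥ 5e-3
|T_{2}^{(2)} − T_{1}^{(1)}| = 0.0007842 < 5e-3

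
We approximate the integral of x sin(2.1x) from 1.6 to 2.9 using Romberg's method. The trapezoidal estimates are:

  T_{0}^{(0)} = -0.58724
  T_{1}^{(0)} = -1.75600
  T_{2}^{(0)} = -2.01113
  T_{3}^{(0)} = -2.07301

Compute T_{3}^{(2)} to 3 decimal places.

T_{2}^{(1)} = (4·(-2.01113) − (-1.75600)) / 3 = -2.09617
T_{3}^{(1)} = (4·(-2.07301) − (-2.01113)) / 3 = -2.09364
T_{3}^{(2)} = -2.09364 + (-2.09364 − (-2.09617))/15 = -2.09347

-2.093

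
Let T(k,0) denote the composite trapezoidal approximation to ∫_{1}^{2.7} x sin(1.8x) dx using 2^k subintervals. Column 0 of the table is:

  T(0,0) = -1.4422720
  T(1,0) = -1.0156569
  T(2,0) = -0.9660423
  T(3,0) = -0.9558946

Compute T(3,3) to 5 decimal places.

-0.95268

Richardson extrapolation on the trapezoidal column (denominator 4−1=3):
T(1,1) = -1.0156569 + (-1.0156569 − (-1.4422720))/3 = -0.8734519
T(2,1) = (4·(-0.9660423) − (-1.0156569)) / 3 = -0.9495041
T(3,1) = (4·(-0.9558946) − (-0.9660423)) / 3 = -0.9525120
T(2,2) = (16·(-0.9495041) − (-0.8734519)) / 15 = -0.9545742
T(3,2) = -0.9525120 + (-0.9525120 − (-0.9495041))/15 = -0.9527125
T(3,3) = -0.9527125 + (-0.9527125 − (-0.9545742))/63 = -0.9526829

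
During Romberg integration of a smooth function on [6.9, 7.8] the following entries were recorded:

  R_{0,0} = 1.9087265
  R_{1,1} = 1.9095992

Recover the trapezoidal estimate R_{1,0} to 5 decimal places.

From R_{1,1} = (4·R_{1,0} − R_{0,0})/3, solve for R_{1,0}:
4·R_{1,0} = 3·1.9095992 + 1.9087265 = 7.6375241
R_{1,0} = 1.9093810

1.90938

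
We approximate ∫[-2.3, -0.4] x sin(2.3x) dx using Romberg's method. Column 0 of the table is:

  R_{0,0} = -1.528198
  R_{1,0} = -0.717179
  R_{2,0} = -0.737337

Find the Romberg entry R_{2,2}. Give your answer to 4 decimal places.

Richardson extrapolation on the trapezoidal column (denominator 4−1=3):
R_{1,1} = (4·(-0.717179) − (-1.528198)) / 3 = -0.446839
R_{2,1} = -0.737337 + (-0.737337 − (-0.717179))/3 = -0.744056
R_{2,2} = (16·(-0.744056) − (-0.446839)) / 15 = -0.763870

-0.7639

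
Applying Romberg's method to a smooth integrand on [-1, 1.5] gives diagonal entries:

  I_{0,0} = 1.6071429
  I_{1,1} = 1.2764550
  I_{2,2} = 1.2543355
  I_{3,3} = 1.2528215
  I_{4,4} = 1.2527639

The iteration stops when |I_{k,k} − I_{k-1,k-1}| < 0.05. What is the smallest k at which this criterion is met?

|I_{1,1} − I_{0,0}| = 0.3306879 ≥ 0.05
|I_{2,2} − I_{1,1}| = 0.0221195 < 0.05

k = 2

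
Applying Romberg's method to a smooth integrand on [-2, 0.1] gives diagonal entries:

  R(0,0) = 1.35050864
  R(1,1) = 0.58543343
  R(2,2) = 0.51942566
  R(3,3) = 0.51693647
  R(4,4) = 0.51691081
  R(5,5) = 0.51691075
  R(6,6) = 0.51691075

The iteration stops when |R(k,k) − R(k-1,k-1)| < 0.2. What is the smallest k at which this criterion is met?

k = 2

|R(1,1) − R(0,0)| = 0.76507521 ≥ 0.2
|R(2,2) − R(1,1)| = 0.06600777 < 0.2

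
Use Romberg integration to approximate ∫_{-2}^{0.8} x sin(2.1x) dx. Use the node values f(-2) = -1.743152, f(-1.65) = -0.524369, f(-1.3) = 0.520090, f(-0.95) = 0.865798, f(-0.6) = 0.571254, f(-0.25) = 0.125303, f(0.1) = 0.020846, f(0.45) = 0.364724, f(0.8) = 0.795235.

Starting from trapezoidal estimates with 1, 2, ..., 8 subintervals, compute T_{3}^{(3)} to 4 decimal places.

T_{0}^{(0)} (trapezoid, 1 panel, h=2.8000): -1.327084
T_{1}^{(0)} (trapezoid, 2 panels, h=1.4000): 0.136214
T_{2}^{(0)} (trapezoid, 4 panels, h=0.7000): 0.446762
T_{3}^{(0)} (trapezoid, 8 panels, h=0.3500): 0.514391
T_{1}^{(1)} = 0.136214 + (0.136214 − (-1.327084))/3 = 0.623980
T_{2}^{(1)} = 0.446762 + (0.446762 − 0.136214)/3 = 0.550278
T_{3}^{(1)} = 0.514391 + (0.514391 − 0.446762)/3 = 0.536934
T_{2}^{(2)} = 0.550278 + (0.550278 − 0.623980)/15 = 0.545365
T_{3}^{(2)} = 0.536934 + (0.536934 − 0.550278)/15 = 0.536044
T_{3}^{(3)} = 0.536044 + (0.536044 − 0.545365)/63 = 0.535896

0.5359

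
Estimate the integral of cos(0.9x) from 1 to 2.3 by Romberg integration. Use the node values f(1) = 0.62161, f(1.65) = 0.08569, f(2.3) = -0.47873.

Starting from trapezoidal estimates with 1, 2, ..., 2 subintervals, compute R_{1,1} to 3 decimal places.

0.105

R_{0,0} (trapezoid, 1 panel, h=1.3000): 0.09287
R_{1,0} (trapezoid, 2 panels, h=0.6500): 0.10213
R_{1,1} = 0.10213 + (0.10213 − 0.09287)/3 = 0.10522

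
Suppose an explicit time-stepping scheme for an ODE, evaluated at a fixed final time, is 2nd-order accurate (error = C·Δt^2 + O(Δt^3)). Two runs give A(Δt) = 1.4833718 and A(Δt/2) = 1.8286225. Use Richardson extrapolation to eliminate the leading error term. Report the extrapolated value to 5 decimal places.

The leading error scales as Δt^2; refining by a factor of 2 reduces it by 2^2 = 4.
Extrapolated value = (4·A(Δt/2) − A(Δt)) / (4 − 1)
= (4·1.8286225 − 1.4833718) / 3
= 5.8311182 / 3 = 1.9437061

1.94371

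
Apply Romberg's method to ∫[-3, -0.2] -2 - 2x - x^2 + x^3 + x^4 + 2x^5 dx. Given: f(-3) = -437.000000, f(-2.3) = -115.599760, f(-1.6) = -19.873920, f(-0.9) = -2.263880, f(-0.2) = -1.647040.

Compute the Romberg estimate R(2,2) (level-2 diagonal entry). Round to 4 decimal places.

-220.2870

R(0,0) (trapezoid, 1 panel, h=2.8000): -614.105856
R(1,0) (trapezoid, 2 panels, h=1.4000): -334.876416
R(2,0) (trapezoid, 4 panels, h=0.7000): -249.942756
R(1,1) = -334.876416 + (-334.876416 − (-614.105856))/3 = -241.799936
R(2,1) = -249.942756 + (-249.942756 − (-334.876416))/3 = -221.631536
R(2,2) = -221.631536 + (-221.631536 − (-241.799936))/15 = -220.286976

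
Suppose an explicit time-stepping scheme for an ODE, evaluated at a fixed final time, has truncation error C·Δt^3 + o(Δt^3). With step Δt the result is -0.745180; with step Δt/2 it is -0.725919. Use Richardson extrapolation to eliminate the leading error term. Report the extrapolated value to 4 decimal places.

-0.7232

Extrapolated value = (8·A(Δt/2) − A(Δt)) / (8 − 1)
= (8·(-0.725919) − (-0.745180)) / 7
= -5.062172 / 7 = -0.723167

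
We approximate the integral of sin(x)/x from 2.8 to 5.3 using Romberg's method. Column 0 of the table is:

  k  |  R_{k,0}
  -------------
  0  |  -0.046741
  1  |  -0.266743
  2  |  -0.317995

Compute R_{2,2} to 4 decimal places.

-0.3347

Richardson extrapolation on the trapezoidal column (denominator 4−1=3):
R_{1,1} = -0.266743 + (-0.266743 − (-0.046741))/3 = -0.340077
R_{2,1} = (4·(-0.317995) − (-0.266743)) / 3 = -0.335079
R_{2,2} = (16·(-0.335079) − (-0.340077)) / 15 = -0.334746
(Column j=1 coincides with Simpson's rule on the same nodes.)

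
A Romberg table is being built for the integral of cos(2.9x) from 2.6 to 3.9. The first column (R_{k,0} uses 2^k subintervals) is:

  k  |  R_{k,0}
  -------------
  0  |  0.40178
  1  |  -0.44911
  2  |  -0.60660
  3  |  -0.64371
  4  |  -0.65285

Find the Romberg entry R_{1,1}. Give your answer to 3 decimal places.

R_{1,1} = -0.44911 + (-0.44911 − 0.40178)/3 = -0.73274

-0.733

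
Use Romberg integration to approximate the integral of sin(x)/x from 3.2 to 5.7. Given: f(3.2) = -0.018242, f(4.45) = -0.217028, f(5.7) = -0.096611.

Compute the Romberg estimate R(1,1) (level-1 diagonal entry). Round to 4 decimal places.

-0.4096

R(0,0) (trapezoid, 1 panel, h=2.5000): -0.143566
R(1,0) (trapezoid, 2 panels, h=1.2500): -0.343068
R(1,1) = -0.343068 + (-0.343068 − (-0.143566))/3 = -0.409569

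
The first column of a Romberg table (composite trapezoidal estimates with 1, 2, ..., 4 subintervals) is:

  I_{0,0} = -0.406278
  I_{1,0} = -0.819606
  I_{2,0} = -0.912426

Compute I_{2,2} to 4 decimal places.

Richardson extrapolation on the trapezoidal column (denominator 4−1=3):
I_{1,1} = -0.819606 + (-0.819606 − (-0.406278))/3 = -0.957382
I_{2,1} = -0.912426 + (-0.912426 − (-0.819606))/3 = -0.943366
I_{2,2} = (16·(-0.943366) − (-0.957382)) / 15 = -0.942432

-0.9424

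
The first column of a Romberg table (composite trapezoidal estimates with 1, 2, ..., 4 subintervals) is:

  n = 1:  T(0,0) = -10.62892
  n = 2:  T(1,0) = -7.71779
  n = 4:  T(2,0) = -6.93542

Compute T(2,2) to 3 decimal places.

-6.670

T(1,1) = (4·(-7.71779) − (-10.62892)) / 3 = -6.74741
T(2,1) = -6.93542 + (-6.93542 − (-7.71779))/3 = -6.67463
T(2,2) = -6.67463 + (-6.67463 − (-6.74741))/15 = -6.66978
(Column j=1 coincides with Simpson's rule on the same nodes.)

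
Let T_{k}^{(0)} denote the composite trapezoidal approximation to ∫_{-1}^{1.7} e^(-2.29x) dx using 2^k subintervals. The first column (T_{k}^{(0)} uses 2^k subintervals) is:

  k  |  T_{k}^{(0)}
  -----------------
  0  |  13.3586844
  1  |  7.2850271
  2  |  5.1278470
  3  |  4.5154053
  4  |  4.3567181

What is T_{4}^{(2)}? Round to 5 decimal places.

4.30333

T_{3}^{(1)} = (4·4.5154053 − 5.1278470) / 3 = 4.3112581
T_{4}^{(1)} = 4.3567181 + (4.3567181 − 4.5154053)/3 = 4.3038224
T_{4}^{(2)} = 4.3038224 + (4.3038224 − 4.3112581)/15 = 4.3033267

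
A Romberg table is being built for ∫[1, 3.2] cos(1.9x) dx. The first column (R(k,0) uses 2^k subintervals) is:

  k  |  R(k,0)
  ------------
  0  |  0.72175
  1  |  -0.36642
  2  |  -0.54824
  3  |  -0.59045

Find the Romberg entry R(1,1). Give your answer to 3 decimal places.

-0.729

Richardson extrapolation on the trapezoidal column (denominator 4−1=3):
R(1,1) = -0.36642 + (-0.36642 − 0.72175)/3 = -0.72914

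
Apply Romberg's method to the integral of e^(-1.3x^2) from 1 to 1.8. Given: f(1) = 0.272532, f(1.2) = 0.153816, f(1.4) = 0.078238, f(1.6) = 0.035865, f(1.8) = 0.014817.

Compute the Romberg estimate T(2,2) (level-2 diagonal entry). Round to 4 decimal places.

T(0,0) (trapezoid, 1 panel, h=0.8000): 0.114940
T(1,0) (trapezoid, 2 panels, h=0.4000): 0.088765
T(2,0) (trapezoid, 4 panels, h=0.2000): 0.082319
T(1,1) = 0.088765 + (0.088765 − 0.114940)/3 = 0.080040
T(2,1) = 0.082319 + (0.082319 − 0.088765)/3 = 0.080170
T(2,2) = 0.080170 + (0.080170 − 0.080040)/15 = 0.080179

0.0802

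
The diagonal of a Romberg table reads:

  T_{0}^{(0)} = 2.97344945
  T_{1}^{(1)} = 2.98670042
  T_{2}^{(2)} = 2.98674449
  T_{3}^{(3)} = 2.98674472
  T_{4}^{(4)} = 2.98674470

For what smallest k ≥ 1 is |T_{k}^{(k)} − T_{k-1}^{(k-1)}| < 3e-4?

k = 2

|T_{1}^{(1)} − T_{0}^{(0)}| = 0.01325097 ≥ 3e-4
|T_{2}^{(2)} − T_{1}^{(1)}| = 0.00004407 < 3e-4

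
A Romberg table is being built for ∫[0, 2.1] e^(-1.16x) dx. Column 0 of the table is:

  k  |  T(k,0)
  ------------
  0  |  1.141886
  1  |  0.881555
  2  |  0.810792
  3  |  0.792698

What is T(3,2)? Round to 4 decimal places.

0.7866

T(2,1) = 0.810792 + (0.810792 − 0.881555)/3 = 0.787204
T(3,1) = 0.792698 + (0.792698 − 0.810792)/3 = 0.786667
T(3,2) = (16·0.786667 − 0.787204) / 15 = 0.786631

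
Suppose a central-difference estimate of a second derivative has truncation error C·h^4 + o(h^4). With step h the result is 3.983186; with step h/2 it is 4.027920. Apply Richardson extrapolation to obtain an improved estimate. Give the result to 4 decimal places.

Extrapolated value = (16·A(h/2) − A(h)) / (16 − 1)
= (16·4.027920 − 3.983186) / 15
= 60.463534 / 15 = 4.030902

4.0309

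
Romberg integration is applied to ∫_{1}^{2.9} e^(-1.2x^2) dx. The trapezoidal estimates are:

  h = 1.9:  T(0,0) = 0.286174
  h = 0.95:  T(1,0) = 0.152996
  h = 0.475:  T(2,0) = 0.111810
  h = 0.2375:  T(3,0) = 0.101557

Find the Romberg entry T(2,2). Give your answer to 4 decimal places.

Richardson extrapolation on the trapezoidal column (denominator 4−1=3):
T(1,1) = 0.152996 + (0.152996 − 0.286174)/3 = 0.108603
T(2,1) = (4·0.111810 − 0.152996) / 3 = 0.098081
T(2,2) = (16·0.098081 − 0.108603) / 15 = 0.097380

0.0974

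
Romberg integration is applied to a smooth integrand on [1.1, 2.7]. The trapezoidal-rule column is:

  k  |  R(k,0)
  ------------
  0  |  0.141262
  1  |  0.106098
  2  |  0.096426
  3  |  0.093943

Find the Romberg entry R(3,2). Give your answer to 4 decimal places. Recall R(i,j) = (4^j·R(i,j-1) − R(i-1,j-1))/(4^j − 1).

0.0931

R(2,1) = 0.096426 + (0.096426 − 0.106098)/3 = 0.093202
R(3,1) = 0.093943 + (0.093943 − 0.096426)/3 = 0.093115
R(3,2) = (16·0.093115 − 0.093202) / 15 = 0.093109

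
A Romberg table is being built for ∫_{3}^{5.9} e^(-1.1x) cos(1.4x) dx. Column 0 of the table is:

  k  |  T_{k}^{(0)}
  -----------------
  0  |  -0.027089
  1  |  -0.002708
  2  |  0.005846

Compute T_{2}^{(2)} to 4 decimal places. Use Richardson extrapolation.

T_{1}^{(1)} = (4·(-0.002708) − (-0.027089)) / 3 = 0.005419
T_{2}^{(1)} = (4·0.005846 − (-0.002708)) / 3 = 0.008697
T_{2}^{(2)} = 0.008697 + (0.008697 − 0.005419)/15 = 0.008916

0.0089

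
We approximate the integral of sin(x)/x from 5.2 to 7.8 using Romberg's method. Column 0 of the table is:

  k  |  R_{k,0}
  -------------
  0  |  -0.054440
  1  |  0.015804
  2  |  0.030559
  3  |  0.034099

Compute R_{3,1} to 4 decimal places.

Richardson extrapolation on the trapezoidal column (denominator 4−1=3):
R_{3,1} = 0.034099 + (0.034099 − 0.030559)/3 = 0.035279
(Column j=1 coincides with Simpson's rule on the same nodes.)

0.0353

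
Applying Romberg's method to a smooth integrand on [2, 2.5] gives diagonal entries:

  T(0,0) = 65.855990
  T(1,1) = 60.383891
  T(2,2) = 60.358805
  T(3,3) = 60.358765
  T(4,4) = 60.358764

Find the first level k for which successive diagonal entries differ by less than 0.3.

k = 2

|T(1,1) − T(0,0)| = 5.472099 ≥ 0.3
|T(2,2) − T(1,1)| = 0.025086 < 0.3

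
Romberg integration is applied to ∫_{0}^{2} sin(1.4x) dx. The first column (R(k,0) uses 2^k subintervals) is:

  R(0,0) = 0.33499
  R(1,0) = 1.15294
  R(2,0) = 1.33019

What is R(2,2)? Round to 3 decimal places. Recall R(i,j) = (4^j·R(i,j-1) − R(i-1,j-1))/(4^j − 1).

1.387

R(1,1) = (4·1.15294 − 0.33499) / 3 = 1.42559
R(2,1) = (4·1.33019 − 1.15294) / 3 = 1.38927
R(2,2) = 1.38927 + (1.38927 − 1.42559)/15 = 1.38685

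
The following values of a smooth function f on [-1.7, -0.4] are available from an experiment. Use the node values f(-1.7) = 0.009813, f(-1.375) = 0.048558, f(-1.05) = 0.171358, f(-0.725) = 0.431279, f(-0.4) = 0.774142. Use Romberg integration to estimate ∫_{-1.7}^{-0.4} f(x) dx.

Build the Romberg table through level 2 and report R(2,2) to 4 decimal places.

R(0,0) (trapezoid, 1 panel, h=1.3000): 0.509571
R(1,0) (trapezoid, 2 panels, h=0.6500): 0.366168
R(2,0) (trapezoid, 4 panels, h=0.3250): 0.339031
R(1,1) = 0.366168 + (0.366168 − 0.509571)/3 = 0.318367
R(2,1) = 0.339031 + (0.339031 − 0.366168)/3 = 0.329985
R(2,2) = 0.329985 + (0.329985 − 0.318367)/15 = 0.330760

0.3308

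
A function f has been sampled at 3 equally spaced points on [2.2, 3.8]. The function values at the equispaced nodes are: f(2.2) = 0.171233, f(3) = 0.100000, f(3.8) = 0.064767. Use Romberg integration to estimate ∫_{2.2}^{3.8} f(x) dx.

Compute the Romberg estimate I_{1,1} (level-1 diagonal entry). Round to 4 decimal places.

0.1696

I_{0,0} (trapezoid, 1 panel, h=1.6000): 0.188800
I_{1,0} (trapezoid, 2 panels, h=0.8000): 0.174400
I_{1,1} = 0.174400 + (0.174400 − 0.188800)/3 = 0.169600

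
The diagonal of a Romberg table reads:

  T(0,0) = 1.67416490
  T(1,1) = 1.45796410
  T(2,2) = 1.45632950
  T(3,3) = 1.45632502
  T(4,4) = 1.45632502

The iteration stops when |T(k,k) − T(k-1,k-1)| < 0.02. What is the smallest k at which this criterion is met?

|T(1,1) − T(0,0)| = 0.21620080 ≥ 0.02
|T(2,2) − T(1,1)| = 0.00163460 < 0.02

k = 2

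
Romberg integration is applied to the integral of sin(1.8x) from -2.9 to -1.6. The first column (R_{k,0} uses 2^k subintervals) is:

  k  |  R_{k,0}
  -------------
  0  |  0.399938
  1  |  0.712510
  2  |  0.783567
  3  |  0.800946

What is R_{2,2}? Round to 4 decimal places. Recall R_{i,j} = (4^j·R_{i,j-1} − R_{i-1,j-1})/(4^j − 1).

R_{1,1} = (4·0.712510 − 0.399938) / 3 = 0.816701
R_{2,1} = 0.783567 + (0.783567 − 0.712510)/3 = 0.807253
R_{2,2} = 0.807253 + (0.807253 − 0.816701)/15 = 0.806623
(Column j=1 coincides with Simpson's rule on the same nodes.)

0.8066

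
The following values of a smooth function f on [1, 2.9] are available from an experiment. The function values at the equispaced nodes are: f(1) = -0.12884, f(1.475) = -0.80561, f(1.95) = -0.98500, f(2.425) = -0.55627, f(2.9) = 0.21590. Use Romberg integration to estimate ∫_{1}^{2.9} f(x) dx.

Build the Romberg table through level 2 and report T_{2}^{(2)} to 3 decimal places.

T_{0}^{(0)} (trapezoid, 1 panel, h=1.9000): 0.08271
T_{1}^{(0)} (trapezoid, 2 panels, h=0.9500): -0.89440
T_{2}^{(0)} (trapezoid, 4 panels, h=0.4750): -1.09409
T_{1}^{(1)} = -0.89440 + (-0.89440 − 0.08271)/3 = -1.22010
T_{2}^{(1)} = -1.09409 + (-1.09409 − (-0.89440))/3 = -1.16065
T_{2}^{(2)} = -1.16065 + (-1.16065 − (-1.22010))/15 = -1.15669

-1.157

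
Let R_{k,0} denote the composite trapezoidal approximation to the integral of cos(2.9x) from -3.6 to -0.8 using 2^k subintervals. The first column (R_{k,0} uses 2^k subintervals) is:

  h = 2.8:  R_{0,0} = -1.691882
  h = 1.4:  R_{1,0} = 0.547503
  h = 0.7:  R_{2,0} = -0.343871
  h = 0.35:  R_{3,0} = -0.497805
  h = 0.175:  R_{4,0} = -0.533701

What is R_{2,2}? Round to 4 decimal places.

R_{1,1} = 0.547503 + (0.547503 − (-1.691882))/3 = 1.293965
R_{2,1} = -0.343871 + (-0.343871 − 0.547503)/3 = -0.640996
R_{2,2} = -0.640996 + (-0.640996 − 1.293965)/15 = -0.769993
(Column j=1 coincides with Simpson's rule on the same nodes.)

-0.7700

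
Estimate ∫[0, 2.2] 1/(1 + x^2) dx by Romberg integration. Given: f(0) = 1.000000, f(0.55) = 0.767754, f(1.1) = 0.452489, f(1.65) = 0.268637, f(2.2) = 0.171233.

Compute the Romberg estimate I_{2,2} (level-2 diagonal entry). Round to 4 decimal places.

I_{0,0} (trapezoid, 1 panel, h=2.2000): 1.288356
I_{1,0} (trapezoid, 2 panels, h=1.1000): 1.141916
I_{2,0} (trapezoid, 4 panels, h=0.5500): 1.140973
I_{1,1} = 1.141916 + (1.141916 − 1.288356)/3 = 1.093103
I_{2,1} = 1.140973 + (1.140973 − 1.141916)/3 = 1.140659
I_{2,2} = 1.140659 + (1.140659 − 1.093103)/15 = 1.143829

1.1438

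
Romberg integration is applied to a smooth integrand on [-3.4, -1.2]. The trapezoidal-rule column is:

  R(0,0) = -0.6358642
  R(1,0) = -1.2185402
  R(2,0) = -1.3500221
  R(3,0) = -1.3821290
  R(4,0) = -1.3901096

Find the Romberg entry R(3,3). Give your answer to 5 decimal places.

-1.39277

Richardson extrapolation on the trapezoidal column (denominator 4−1=3):
R(1,1) = -1.2185402 + (-1.2185402 − (-0.6358642))/3 = -1.4127655
R(2,1) = -1.3500221 + (-1.3500221 − (-1.2185402))/3 = -1.3938494
R(3,1) = (4·(-1.3821290) − (-1.3500221)) / 3 = -1.3928313
R(2,2) = -1.3938494 + (-1.3938494 − (-1.4127655))/15 = -1.3925883
R(3,2) = -1.3928313 + (-1.3928313 − (-1.3938494))/15 = -1.3927634
R(3,3) = (64·(-1.3927634) − (-1.3925883)) / 63 = -1.3927662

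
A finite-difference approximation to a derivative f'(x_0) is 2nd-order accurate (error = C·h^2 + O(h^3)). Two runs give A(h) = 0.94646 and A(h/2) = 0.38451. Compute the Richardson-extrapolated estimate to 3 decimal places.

0.197

Extrapolated value = (4·A(h/2) − A(h)) / (4 − 1)
= (4·0.38451 − 0.94646) / 3
= 0.59158 / 3 = 0.19719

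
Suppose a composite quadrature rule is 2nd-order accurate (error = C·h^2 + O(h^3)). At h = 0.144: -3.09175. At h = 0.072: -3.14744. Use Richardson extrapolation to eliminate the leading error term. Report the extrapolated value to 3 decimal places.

-3.166

Extrapolated value = (4·A(h/2) − A(h)) / (4 − 1)
= (4·(-3.14744) − (-3.09175)) / 3
= -9.49801 / 3 = -3.16600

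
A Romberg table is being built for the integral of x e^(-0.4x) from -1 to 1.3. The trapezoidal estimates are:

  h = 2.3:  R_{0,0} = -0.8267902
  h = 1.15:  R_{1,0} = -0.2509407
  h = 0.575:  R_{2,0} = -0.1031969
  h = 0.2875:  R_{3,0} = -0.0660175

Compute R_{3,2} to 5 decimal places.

-0.05360

Richardson extrapolation on the trapezoidal column (denominator 4−1=3):
R_{2,1} = -0.1031969 + (-0.1031969 − (-0.2509407))/3 = -0.0539490
R_{3,1} = (4·(-0.0660175) − (-0.1031969)) / 3 = -0.0536244
R_{3,2} = (16·(-0.0536244) − (-0.0539490)) / 15 = -0.0536028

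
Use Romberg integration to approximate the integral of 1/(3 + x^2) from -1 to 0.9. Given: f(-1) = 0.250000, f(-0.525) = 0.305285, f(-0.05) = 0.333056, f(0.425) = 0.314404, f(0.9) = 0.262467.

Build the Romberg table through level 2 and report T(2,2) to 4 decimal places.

0.5787

T(0,0) (trapezoid, 1 panel, h=1.9000): 0.486844
T(1,0) (trapezoid, 2 panels, h=0.9500): 0.559825
T(2,0) (trapezoid, 4 panels, h=0.4750): 0.574265
T(1,1) = 0.559825 + (0.559825 − 0.486844)/3 = 0.584152
T(2,1) = 0.574265 + (0.574265 − 0.559825)/3 = 0.579078
T(2,2) = 0.579078 + (0.579078 − 0.584152)/15 = 0.578740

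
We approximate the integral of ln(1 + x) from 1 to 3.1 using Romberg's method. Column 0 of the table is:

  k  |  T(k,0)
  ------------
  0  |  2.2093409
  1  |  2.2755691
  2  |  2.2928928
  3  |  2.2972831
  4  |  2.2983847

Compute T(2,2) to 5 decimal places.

T(1,1) = 2.2755691 + (2.2755691 − 2.2093409)/3 = 2.2976452
T(2,1) = 2.2928928 + (2.2928928 − 2.2755691)/3 = 2.2986674
T(2,2) = (16·2.2986674 − 2.2976452) / 15 = 2.2987355

2.29874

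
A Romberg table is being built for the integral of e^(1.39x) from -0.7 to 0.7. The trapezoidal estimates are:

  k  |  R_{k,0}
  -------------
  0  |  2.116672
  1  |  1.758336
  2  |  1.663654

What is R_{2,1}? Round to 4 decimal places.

R_{2,1} = 1.663654 + (1.663654 − 1.758336)/3 = 1.632093
(Column j=1 coincides with Simpson's rule on the same nodes.)

1.6321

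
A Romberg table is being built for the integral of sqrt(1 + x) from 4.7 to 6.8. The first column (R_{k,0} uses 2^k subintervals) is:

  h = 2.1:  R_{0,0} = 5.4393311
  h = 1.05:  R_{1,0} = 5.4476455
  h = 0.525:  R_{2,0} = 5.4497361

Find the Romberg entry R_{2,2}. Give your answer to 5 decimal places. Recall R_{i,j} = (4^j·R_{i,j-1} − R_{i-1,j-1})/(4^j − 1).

5.45043

Richardson extrapolation on the trapezoidal column (denominator 4−1=3):
R_{1,1} = 5.4476455 + (5.4476455 − 5.4393311)/3 = 5.4504170
R_{2,1} = (4·5.4497361 − 5.4476455) / 3 = 5.4504330
R_{2,2} = (16·5.4504330 − 5.4504170) / 15 = 5.4504341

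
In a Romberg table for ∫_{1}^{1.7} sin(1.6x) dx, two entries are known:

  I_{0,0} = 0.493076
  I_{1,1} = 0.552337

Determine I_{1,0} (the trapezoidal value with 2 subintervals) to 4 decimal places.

0.5375

From I_{1,1} = (4·I_{1,0} − I_{0,0})/3, solve for I_{1,0}:
4·I_{1,0} = 3·0.552337 + 0.493076 = 2.150087
I_{1,0} = 0.537522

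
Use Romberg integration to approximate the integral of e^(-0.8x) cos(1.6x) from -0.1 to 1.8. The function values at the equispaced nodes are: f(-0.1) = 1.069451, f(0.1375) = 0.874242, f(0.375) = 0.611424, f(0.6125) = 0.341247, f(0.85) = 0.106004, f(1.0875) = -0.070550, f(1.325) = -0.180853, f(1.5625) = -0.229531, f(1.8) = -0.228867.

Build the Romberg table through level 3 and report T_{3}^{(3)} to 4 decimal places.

0.4415

T_{0}^{(0)} (trapezoid, 1 panel, h=1.9000): 0.798555
T_{1}^{(0)} (trapezoid, 2 panels, h=0.9500): 0.499981
T_{2}^{(0)} (trapezoid, 4 panels, h=0.4750): 0.454512
T_{3}^{(0)} (trapezoid, 8 panels, h=0.2375): 0.444665
T_{1}^{(1)} = 0.499981 + (0.499981 − 0.798555)/3 = 0.400456
T_{2}^{(1)} = 0.454512 + (0.454512 − 0.499981)/3 = 0.439356
T_{3}^{(1)} = 0.444665 + (0.444665 − 0.454512)/3 = 0.441383
T_{2}^{(2)} = 0.439356 + (0.439356 − 0.400456)/15 = 0.441949
T_{3}^{(2)} = 0.441383 + (0.441383 − 0.439356)/15 = 0.441518
T_{3}^{(3)} = 0.441518 + (0.441518 − 0.441949)/63 = 0.441511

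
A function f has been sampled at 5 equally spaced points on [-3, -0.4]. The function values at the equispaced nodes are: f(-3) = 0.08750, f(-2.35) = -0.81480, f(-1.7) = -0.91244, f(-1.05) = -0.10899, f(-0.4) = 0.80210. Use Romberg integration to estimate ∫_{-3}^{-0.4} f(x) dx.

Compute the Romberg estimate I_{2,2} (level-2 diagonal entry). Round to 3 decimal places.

-0.990

I_{0,0} (trapezoid, 1 panel, h=2.6000): 1.15648
I_{1,0} (trapezoid, 2 panels, h=1.3000): -0.60793
I_{2,0} (trapezoid, 4 panels, h=0.6500): -0.90443
I_{1,1} = -0.60793 + (-0.60793 − 1.15648)/3 = -1.19607
I_{2,1} = -0.90443 + (-0.90443 − (-0.60793))/3 = -1.00326
I_{2,2} = -1.00326 + (-1.00326 − (-1.19607))/15 = -0.99041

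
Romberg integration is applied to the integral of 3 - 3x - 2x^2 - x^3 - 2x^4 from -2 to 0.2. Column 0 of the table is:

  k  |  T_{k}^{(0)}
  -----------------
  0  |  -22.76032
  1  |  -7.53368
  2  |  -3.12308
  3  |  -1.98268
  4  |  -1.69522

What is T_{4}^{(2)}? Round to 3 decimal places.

-1.599

Richardson extrapolation on the trapezoidal column (denominator 4−1=3):
T_{3}^{(1)} = (4·(-1.98268) − (-3.12308)) / 3 = -1.60255
T_{4}^{(1)} = -1.69522 + (-1.69522 − (-1.98268))/3 = -1.59940
T_{4}^{(2)} = -1.59940 + (-1.59940 − (-1.60255))/15 = -1.59919
(Column j=1 coincides with Simpson's rule on the same nodes.)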